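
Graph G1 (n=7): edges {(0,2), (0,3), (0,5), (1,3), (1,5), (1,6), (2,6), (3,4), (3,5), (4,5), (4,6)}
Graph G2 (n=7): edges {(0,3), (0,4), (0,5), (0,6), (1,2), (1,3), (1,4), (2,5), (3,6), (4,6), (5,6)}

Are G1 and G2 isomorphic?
Yes, isomorphic

The graphs are isomorphic.
One valid mapping φ: V(G1) → V(G2): 0→5, 1→3, 2→2, 3→0, 4→4, 5→6, 6→1

Verify φ preserves adjacency — for each edge of G1, its image is an edge of G2:
  (0,2) → (φ(0),φ(2)) = (2,5) ∈ E(G2) ✓
  (0,3) → (φ(0),φ(3)) = (0,5) ∈ E(G2) ✓
  (0,5) → (φ(0),φ(5)) = (5,6) ∈ E(G2) ✓
  (1,3) → (φ(1),φ(3)) = (0,3) ∈ E(G2) ✓
  (1,5) → (φ(1),φ(5)) = (3,6) ∈ E(G2) ✓
  (1,6) → (φ(1),φ(6)) = (1,3) ∈ E(G2) ✓
  (2,6) → (φ(2),φ(6)) = (1,2) ∈ E(G2) ✓
  (3,4) → (φ(3),φ(4)) = (0,4) ∈ E(G2) ✓
  (3,5) → (φ(3),φ(5)) = (0,6) ∈ E(G2) ✓
  (4,5) → (φ(4),φ(5)) = (4,6) ∈ E(G2) ✓
  (4,6) → (φ(4),φ(6)) = (1,4) ∈ E(G2) ✓
All 11 edges of G1 map to edges of G2, and |E(G1)| = |E(G2)| = 11, so φ is a bijection on edges as well as vertices. Hence G1 ≅ G2.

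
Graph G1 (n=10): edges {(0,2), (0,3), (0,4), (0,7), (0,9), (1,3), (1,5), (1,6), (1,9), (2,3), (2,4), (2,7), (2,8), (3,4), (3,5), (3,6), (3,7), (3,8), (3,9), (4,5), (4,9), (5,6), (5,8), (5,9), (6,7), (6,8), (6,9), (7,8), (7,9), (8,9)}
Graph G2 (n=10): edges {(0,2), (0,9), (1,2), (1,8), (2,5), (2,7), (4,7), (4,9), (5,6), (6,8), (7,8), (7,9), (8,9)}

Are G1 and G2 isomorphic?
No, not isomorphic

The graphs are NOT isomorphic.

Connected components of G1: 1 component(s) with vertex sets [[0, 1, 2, 3, 4, 5, 6, 7, 8, 9]], sizes [10].
Connected components of G2: 2 component(s) with vertex sets [[3], [0, 1, 2, 4, 5, 6, 7, 8, 9]], sizes [1, 9].
The number of connected components (and the multiset of component sizes) is an isomorphism invariant — an isomorphism maps each component of G1 bijectively onto a component of G2. Since G1 has 1 component(s) and G2 has 2, they cannot be isomorphic.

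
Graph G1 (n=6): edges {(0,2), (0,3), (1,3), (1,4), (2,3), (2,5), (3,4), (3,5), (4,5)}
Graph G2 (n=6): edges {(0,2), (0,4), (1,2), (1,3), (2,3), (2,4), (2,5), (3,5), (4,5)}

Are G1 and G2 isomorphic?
Yes, isomorphic

The graphs are isomorphic.
One valid mapping φ: V(G1) → V(G2): 0→1, 1→0, 2→3, 3→2, 4→4, 5→5

Verify φ preserves adjacency — for each edge of G1, its image is an edge of G2:
  (0,2) → (φ(0),φ(2)) = (1,3) ∈ E(G2) ✓
  (0,3) → (φ(0),φ(3)) = (1,2) ∈ E(G2) ✓
  (1,3) → (φ(1),φ(3)) = (0,2) ∈ E(G2) ✓
  (1,4) → (φ(1),φ(4)) = (0,4) ∈ E(G2) ✓
  (2,3) → (φ(2),φ(3)) = (2,3) ∈ E(G2) ✓
  (2,5) → (φ(2),φ(5)) = (3,5) ∈ E(G2) ✓
  (3,4) → (φ(3),φ(4)) = (2,4) ∈ E(G2) ✓
  (3,5) → (φ(3),φ(5)) = (2,5) ∈ E(G2) ✓
  (4,5) → (φ(4),φ(5)) = (4,5) ∈ E(G2) ✓
All 9 edges of G1 map to edges of G2, and |E(G1)| = |E(G2)| = 9, so φ is a bijection on edges as well as vertices. Hence G1 ≅ G2.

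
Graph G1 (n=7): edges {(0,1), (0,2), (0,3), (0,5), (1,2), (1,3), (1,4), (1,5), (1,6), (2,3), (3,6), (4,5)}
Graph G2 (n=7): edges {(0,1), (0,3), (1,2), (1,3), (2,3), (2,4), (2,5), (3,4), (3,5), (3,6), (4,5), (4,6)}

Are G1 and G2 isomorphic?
Yes, isomorphic

The graphs are isomorphic.
One valid mapping φ: V(G1) → V(G2): 0→2, 1→3, 2→5, 3→4, 4→0, 5→1, 6→6

Verify φ preserves adjacency — for each edge of G1, its image is an edge of G2:
  (0,1) → (φ(0),φ(1)) = (2,3) ∈ E(G2) ✓
  (0,2) → (φ(0),φ(2)) = (2,5) ∈ E(G2) ✓
  (0,3) → (φ(0),φ(3)) = (2,4) ∈ E(G2) ✓
  (0,5) → (φ(0),φ(5)) = (1,2) ∈ E(G2) ✓
  (1,2) → (φ(1),φ(2)) = (3,5) ∈ E(G2) ✓
  (1,3) → (φ(1),φ(3)) = (3,4) ∈ E(G2) ✓
  (1,4) → (φ(1),φ(4)) = (0,3) ∈ E(G2) ✓
  (1,5) → (φ(1),φ(5)) = (1,3) ∈ E(G2) ✓
  (1,6) → (φ(1),φ(6)) = (3,6) ∈ E(G2) ✓
  (2,3) → (φ(2),φ(3)) = (4,5) ∈ E(G2) ✓
  (3,6) → (φ(3),φ(6)) = (4,6) ∈ E(G2) ✓
  (4,5) → (φ(4),φ(5)) = (0,1) ∈ E(G2) ✓
All 12 edges of G1 map to edges of G2, and |E(G1)| = |E(G2)| = 12, so φ is a bijection on edges as well as vertices. Hence G1 ≅ G2.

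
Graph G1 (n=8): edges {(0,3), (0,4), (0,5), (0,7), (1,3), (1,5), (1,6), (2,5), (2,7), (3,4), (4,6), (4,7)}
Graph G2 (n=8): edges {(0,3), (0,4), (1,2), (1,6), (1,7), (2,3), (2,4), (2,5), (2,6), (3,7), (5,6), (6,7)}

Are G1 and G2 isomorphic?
No, not isomorphic

The graphs are NOT isomorphic.

Counting triangles (3-cliques): G1 has 2, G2 has 3.
Triangle count is an isomorphism invariant, so differing triangle counts rule out isomorphism.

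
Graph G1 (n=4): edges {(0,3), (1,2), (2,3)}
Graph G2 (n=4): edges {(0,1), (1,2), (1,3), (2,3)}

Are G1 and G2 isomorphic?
No, not isomorphic

The graphs are NOT isomorphic.

Degrees in G1: deg(0)=1, deg(1)=1, deg(2)=2, deg(3)=2.
Sorted degree sequence of G1: [2, 2, 1, 1].
Degrees in G2: deg(0)=1, deg(1)=3, deg(2)=2, deg(3)=2.
Sorted degree sequence of G2: [3, 2, 2, 1].
The (sorted) degree sequence is an isomorphism invariant, so since G1 and G2 have different degree sequences they cannot be isomorphic.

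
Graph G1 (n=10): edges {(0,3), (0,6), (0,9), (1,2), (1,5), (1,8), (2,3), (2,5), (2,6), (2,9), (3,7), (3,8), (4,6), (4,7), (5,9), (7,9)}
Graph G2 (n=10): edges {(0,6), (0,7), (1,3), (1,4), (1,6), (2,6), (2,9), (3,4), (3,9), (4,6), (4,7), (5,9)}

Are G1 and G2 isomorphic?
No, not isomorphic

The graphs are NOT isomorphic.

Connected components of G1: 1 component(s) with vertex sets [[0, 1, 2, 3, 4, 5, 6, 7, 8, 9]], sizes [10].
Connected components of G2: 2 component(s) with vertex sets [[8], [0, 1, 2, 3, 4, 5, 6, 7, 9]], sizes [1, 9].
The number of connected components (and the multiset of component sizes) is an isomorphism invariant — an isomorphism maps each component of G1 bijectively onto a component of G2. Since G1 has 1 component(s) and G2 has 2, they cannot be isomorphic.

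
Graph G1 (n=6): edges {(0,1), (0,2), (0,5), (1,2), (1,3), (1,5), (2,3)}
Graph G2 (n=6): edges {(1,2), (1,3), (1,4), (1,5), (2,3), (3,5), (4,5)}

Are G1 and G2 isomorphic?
Yes, isomorphic

The graphs are isomorphic.
One valid mapping φ: V(G1) → V(G2): 0→5, 1→1, 2→3, 3→2, 4→0, 5→4

Verify φ preserves adjacency — for each edge of G1, its image is an edge of G2:
  (0,1) → (φ(0),φ(1)) = (1,5) ∈ E(G2) ✓
  (0,2) → (φ(0),φ(2)) = (3,5) ∈ E(G2) ✓
  (0,5) → (φ(0),φ(5)) = (4,5) ∈ E(G2) ✓
  (1,2) → (φ(1),φ(2)) = (1,3) ∈ E(G2) ✓
  (1,3) → (φ(1),φ(3)) = (1,2) ∈ E(G2) ✓
  (1,5) → (φ(1),φ(5)) = (1,4) ∈ E(G2) ✓
  (2,3) → (φ(2),φ(3)) = (2,3) ∈ E(G2) ✓
All 7 edges of G1 map to edges of G2, and |E(G1)| = |E(G2)| = 7, so φ is a bijection on edges as well as vertices. Hence G1 ≅ G2.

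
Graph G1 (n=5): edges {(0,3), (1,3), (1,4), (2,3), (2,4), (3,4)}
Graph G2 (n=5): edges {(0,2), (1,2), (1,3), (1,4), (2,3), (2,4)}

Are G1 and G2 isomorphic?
Yes, isomorphic

The graphs are isomorphic.
One valid mapping φ: V(G1) → V(G2): 0→0, 1→3, 2→4, 3→2, 4→1

Verify φ preserves adjacency — for each edge of G1, its image is an edge of G2:
  (0,3) → (φ(0),φ(3)) = (0,2) ∈ E(G2) ✓
  (1,3) → (φ(1),φ(3)) = (2,3) ∈ E(G2) ✓
  (1,4) → (φ(1),φ(4)) = (1,3) ∈ E(G2) ✓
  (2,3) → (φ(2),φ(3)) = (2,4) ∈ E(G2) ✓
  (2,4) → (φ(2),φ(4)) = (1,4) ∈ E(G2) ✓
  (3,4) → (φ(3),φ(4)) = (1,2) ∈ E(G2) ✓
All 6 edges of G1 map to edges of G2, and |E(G1)| = |E(G2)| = 6, so φ is a bijection on edges as well as vertices. Hence G1 ≅ G2.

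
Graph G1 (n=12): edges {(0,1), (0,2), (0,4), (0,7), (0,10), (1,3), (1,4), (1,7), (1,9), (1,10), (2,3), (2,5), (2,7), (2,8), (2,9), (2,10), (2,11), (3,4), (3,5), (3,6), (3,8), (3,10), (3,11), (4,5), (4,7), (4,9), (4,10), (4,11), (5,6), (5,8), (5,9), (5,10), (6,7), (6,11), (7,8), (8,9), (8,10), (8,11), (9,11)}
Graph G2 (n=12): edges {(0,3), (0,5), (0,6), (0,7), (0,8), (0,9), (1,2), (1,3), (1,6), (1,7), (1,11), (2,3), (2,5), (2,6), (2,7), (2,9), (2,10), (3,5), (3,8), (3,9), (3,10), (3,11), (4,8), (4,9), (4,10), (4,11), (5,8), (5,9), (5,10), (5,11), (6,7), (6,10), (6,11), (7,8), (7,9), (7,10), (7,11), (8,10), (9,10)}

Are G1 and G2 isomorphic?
Yes, isomorphic

The graphs are isomorphic.
One valid mapping φ: V(G1) → V(G2): 0→1, 1→6, 2→3, 3→10, 4→7, 5→9, 6→4, 7→11, 8→5, 9→0, 10→2, 11→8

Verify φ preserves adjacency — for each edge of G1, its image is an edge of G2:
  (0,1) → (φ(0),φ(1)) = (1,6) ∈ E(G2) ✓
  (0,2) → (φ(0),φ(2)) = (1,3) ∈ E(G2) ✓
  (0,4) → (φ(0),φ(4)) = (1,7) ∈ E(G2) ✓
  (0,7) → (φ(0),φ(7)) = (1,11) ∈ E(G2) ✓
  (0,10) → (φ(0),φ(10)) = (1,2) ∈ E(G2) ✓
  (1,3) → (φ(1),φ(3)) = (6,10) ∈ E(G2) ✓
  (1,4) → (φ(1),φ(4)) = (6,7) ∈ E(G2) ✓
  (1,7) → (φ(1),φ(7)) = (6,11) ∈ E(G2) ✓
  (1,9) → (φ(1),φ(9)) = (0,6) ∈ E(G2) ✓
  (1,10) → (φ(1),φ(10)) = (2,6) ∈ E(G2) ✓
  (2,3) → (φ(2),φ(3)) = (3,10) ∈ E(G2) ✓
  (2,5) → (φ(2),φ(5)) = (3,9) ∈ E(G2) ✓
  (2,7) → (φ(2),φ(7)) = (3,11) ∈ E(G2) ✓
  (2,8) → (φ(2),φ(8)) = (3,5) ∈ E(G2) ✓
  (2,9) → (φ(2),φ(9)) = (0,3) ∈ E(G2) ✓
  (2,10) → (φ(2),φ(10)) = (2,3) ∈ E(G2) ✓
  (2,11) → (φ(2),φ(11)) = (3,8) ∈ E(G2) ✓
  (3,4) → (φ(3),φ(4)) = (7,10) ∈ E(G2) ✓
  (3,5) → (φ(3),φ(5)) = (9,10) ∈ E(G2) ✓
  (3,6) → (φ(3),φ(6)) = (4,10) ∈ E(G2) ✓
  (3,8) → (φ(3),φ(8)) = (5,10) ∈ E(G2) ✓
  (3,10) → (φ(3),φ(10)) = (2,10) ∈ E(G2) ✓
  (3,11) → (φ(3),φ(11)) = (8,10) ∈ E(G2) ✓
  (4,5) → (φ(4),φ(5)) = (7,9) ∈ E(G2) ✓
  (4,7) → (φ(4),φ(7)) = (7,11) ∈ E(G2) ✓
  (4,9) → (φ(4),φ(9)) = (0,7) ∈ E(G2) ✓
  (4,10) → (φ(4),φ(10)) = (2,7) ∈ E(G2) ✓
  (4,11) → (φ(4),φ(11)) = (7,8) ∈ E(G2) ✓
  (5,6) → (φ(5),φ(6)) = (4,9) ∈ E(G2) ✓
  (5,8) → (φ(5),φ(8)) = (5,9) ∈ E(G2) ✓
  (5,9) → (φ(5),φ(9)) = (0,9) ∈ E(G2) ✓
  (5,10) → (φ(5),φ(10)) = (2,9) ∈ E(G2) ✓
  (6,7) → (φ(6),φ(7)) = (4,11) ∈ E(G2) ✓
  (6,11) → (φ(6),φ(11)) = (4,8) ∈ E(G2) ✓
  (7,8) → (φ(7),φ(8)) = (5,11) ∈ E(G2) ✓
  (8,9) → (φ(8),φ(9)) = (0,5) ∈ E(G2) ✓
  (8,10) → (φ(8),φ(10)) = (2,5) ∈ E(G2) ✓
  (8,11) → (φ(8),φ(11)) = (5,8) ∈ E(G2) ✓
  (9,11) → (φ(9),φ(11)) = (0,8) ∈ E(G2) ✓
All 39 edges of G1 map to edges of G2, and |E(G1)| = |E(G2)| = 39, so φ is a bijection on edges as well as vertices. Hence G1 ≅ G2.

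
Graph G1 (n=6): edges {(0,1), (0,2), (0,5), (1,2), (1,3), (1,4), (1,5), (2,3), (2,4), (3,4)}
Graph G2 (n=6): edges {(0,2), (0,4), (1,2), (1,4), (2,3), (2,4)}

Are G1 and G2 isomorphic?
No, not isomorphic

The graphs are NOT isomorphic.

Connected components of G1: 1 component(s) with vertex sets [[0, 1, 2, 3, 4, 5]], sizes [6].
Connected components of G2: 2 component(s) with vertex sets [[5], [0, 1, 2, 3, 4]], sizes [1, 5].
The number of connected components (and the multiset of component sizes) is an isomorphism invariant — an isomorphism maps each component of G1 bijectively onto a component of G2. Since G1 has 1 component(s) and G2 has 2, they cannot be isomorphic.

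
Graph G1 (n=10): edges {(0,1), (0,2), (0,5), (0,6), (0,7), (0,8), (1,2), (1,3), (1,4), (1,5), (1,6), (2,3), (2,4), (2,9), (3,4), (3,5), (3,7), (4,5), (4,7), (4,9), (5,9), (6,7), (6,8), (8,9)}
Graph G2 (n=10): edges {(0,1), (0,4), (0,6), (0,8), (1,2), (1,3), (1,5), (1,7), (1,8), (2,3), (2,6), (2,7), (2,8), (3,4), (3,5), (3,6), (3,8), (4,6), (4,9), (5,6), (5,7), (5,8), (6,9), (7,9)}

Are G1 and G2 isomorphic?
Yes, isomorphic

The graphs are isomorphic.
One valid mapping φ: V(G1) → V(G2): 0→6, 1→3, 2→2, 3→8, 4→1, 5→5, 6→4, 7→0, 8→9, 9→7

Verify φ preserves adjacency — for each edge of G1, its image is an edge of G2:
  (0,1) → (φ(0),φ(1)) = (3,6) ∈ E(G2) ✓
  (0,2) → (φ(0),φ(2)) = (2,6) ∈ E(G2) ✓
  (0,5) → (φ(0),φ(5)) = (5,6) ∈ E(G2) ✓
  (0,6) → (φ(0),φ(6)) = (4,6) ∈ E(G2) ✓
  (0,7) → (φ(0),φ(7)) = (0,6) ∈ E(G2) ✓
  (0,8) → (φ(0),φ(8)) = (6,9) ∈ E(G2) ✓
  (1,2) → (φ(1),φ(2)) = (2,3) ∈ E(G2) ✓
  (1,3) → (φ(1),φ(3)) = (3,8) ∈ E(G2) ✓
  (1,4) → (φ(1),φ(4)) = (1,3) ∈ E(G2) ✓
  (1,5) → (φ(1),φ(5)) = (3,5) ∈ E(G2) ✓
  (1,6) → (φ(1),φ(6)) = (3,4) ∈ E(G2) ✓
  (2,3) → (φ(2),φ(3)) = (2,8) ∈ E(G2) ✓
  (2,4) → (φ(2),φ(4)) = (1,2) ∈ E(G2) ✓
  (2,9) → (φ(2),φ(9)) = (2,7) ∈ E(G2) ✓
  (3,4) → (φ(3),φ(4)) = (1,8) ∈ E(G2) ✓
  (3,5) → (φ(3),φ(5)) = (5,8) ∈ E(G2) ✓
  (3,7) → (φ(3),φ(7)) = (0,8) ∈ E(G2) ✓
  (4,5) → (φ(4),φ(5)) = (1,5) ∈ E(G2) ✓
  (4,7) → (φ(4),φ(7)) = (0,1) ∈ E(G2) ✓
  (4,9) → (φ(4),φ(9)) = (1,7) ∈ E(G2) ✓
  (5,9) → (φ(5),φ(9)) = (5,7) ∈ E(G2) ✓
  (6,7) → (φ(6),φ(7)) = (0,4) ∈ E(G2) ✓
  (6,8) → (φ(6),φ(8)) = (4,9) ∈ E(G2) ✓
  (8,9) → (φ(8),φ(9)) = (7,9) ∈ E(G2) ✓
All 24 edges of G1 map to edges of G2, and |E(G1)| = |E(G2)| = 24, so φ is a bijection on edges as well as vertices. Hence G1 ≅ G2.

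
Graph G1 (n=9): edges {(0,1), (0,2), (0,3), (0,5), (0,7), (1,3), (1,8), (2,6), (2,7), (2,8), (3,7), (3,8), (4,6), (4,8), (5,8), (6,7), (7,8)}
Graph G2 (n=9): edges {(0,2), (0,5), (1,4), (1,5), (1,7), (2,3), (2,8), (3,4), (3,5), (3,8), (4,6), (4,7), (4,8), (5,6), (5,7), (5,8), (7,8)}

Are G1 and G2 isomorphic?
Yes, isomorphic

The graphs are isomorphic.
One valid mapping φ: V(G1) → V(G2): 0→4, 1→1, 2→3, 3→7, 4→0, 5→6, 6→2, 7→8, 8→5

Verify φ preserves adjacency — for each edge of G1, its image is an edge of G2:
  (0,1) → (φ(0),φ(1)) = (1,4) ∈ E(G2) ✓
  (0,2) → (φ(0),φ(2)) = (3,4) ∈ E(G2) ✓
  (0,3) → (φ(0),φ(3)) = (4,7) ∈ E(G2) ✓
  (0,5) → (φ(0),φ(5)) = (4,6) ∈ E(G2) ✓
  (0,7) → (φ(0),φ(7)) = (4,8) ∈ E(G2) ✓
  (1,3) → (φ(1),φ(3)) = (1,7) ∈ E(G2) ✓
  (1,8) → (φ(1),φ(8)) = (1,5) ∈ E(G2) ✓
  (2,6) → (φ(2),φ(6)) = (2,3) ∈ E(G2) ✓
  (2,7) → (φ(2),φ(7)) = (3,8) ∈ E(G2) ✓
  (2,8) → (φ(2),φ(8)) = (3,5) ∈ E(G2) ✓
  (3,7) → (φ(3),φ(7)) = (7,8) ∈ E(G2) ✓
  (3,8) → (φ(3),φ(8)) = (5,7) ∈ E(G2) ✓
  (4,6) → (φ(4),φ(6)) = (0,2) ∈ E(G2) ✓
  (4,8) → (φ(4),φ(8)) = (0,5) ∈ E(G2) ✓
  (5,8) → (φ(5),φ(8)) = (5,6) ∈ E(G2) ✓
  (6,7) → (φ(6),φ(7)) = (2,8) ∈ E(G2) ✓
  (7,8) → (φ(7),φ(8)) = (5,8) ∈ E(G2) ✓
All 17 edges of G1 map to edges of G2, and |E(G1)| = |E(G2)| = 17, so φ is a bijection on edges as well as vertices. Hence G1 ≅ G2.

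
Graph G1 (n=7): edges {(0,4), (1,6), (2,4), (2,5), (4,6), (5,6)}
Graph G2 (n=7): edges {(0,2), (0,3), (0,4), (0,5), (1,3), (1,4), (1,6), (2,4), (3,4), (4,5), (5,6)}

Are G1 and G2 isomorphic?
No, not isomorphic

The graphs are NOT isomorphic.

Connected components of G1: 2 component(s) with vertex sets [[3], [0, 1, 2, 4, 5, 6]], sizes [1, 6].
Connected components of G2: 1 component(s) with vertex sets [[0, 1, 2, 3, 4, 5, 6]], sizes [7].
The number of connected components (and the multiset of component sizes) is an isomorphism invariant — an isomorphism maps each component of G1 bijectively onto a component of G2. Since G1 has 2 component(s) and G2 has 1, they cannot be isomorphic.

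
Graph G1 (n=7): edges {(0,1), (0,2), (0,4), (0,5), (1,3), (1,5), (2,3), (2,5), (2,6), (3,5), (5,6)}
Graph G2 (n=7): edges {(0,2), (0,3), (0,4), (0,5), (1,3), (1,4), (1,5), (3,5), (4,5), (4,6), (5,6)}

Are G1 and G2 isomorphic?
Yes, isomorphic

The graphs are isomorphic.
One valid mapping φ: V(G1) → V(G2): 0→0, 1→3, 2→4, 3→1, 4→2, 5→5, 6→6

Verify φ preserves adjacency — for each edge of G1, its image is an edge of G2:
  (0,1) → (φ(0),φ(1)) = (0,3) ∈ E(G2) ✓
  (0,2) → (φ(0),φ(2)) = (0,4) ∈ E(G2) ✓
  (0,4) → (φ(0),φ(4)) = (0,2) ∈ E(G2) ✓
  (0,5) → (φ(0),φ(5)) = (0,5) ∈ E(G2) ✓
  (1,3) → (φ(1),φ(3)) = (1,3) ∈ E(G2) ✓
  (1,5) → (φ(1),φ(5)) = (3,5) ∈ E(G2) ✓
  (2,3) → (φ(2),φ(3)) = (1,4) ∈ E(G2) ✓
  (2,5) → (φ(2),φ(5)) = (4,5) ∈ E(G2) ✓
  (2,6) → (φ(2),φ(6)) = (4,6) ∈ E(G2) ✓
  (3,5) → (φ(3),φ(5)) = (1,5) ∈ E(G2) ✓
  (5,6) → (φ(5),φ(6)) = (5,6) ∈ E(G2) ✓
All 11 edges of G1 map to edges of G2, and |E(G1)| = |E(G2)| = 11, so φ is a bijection on edges as well as vertices. Hence G1 ≅ G2.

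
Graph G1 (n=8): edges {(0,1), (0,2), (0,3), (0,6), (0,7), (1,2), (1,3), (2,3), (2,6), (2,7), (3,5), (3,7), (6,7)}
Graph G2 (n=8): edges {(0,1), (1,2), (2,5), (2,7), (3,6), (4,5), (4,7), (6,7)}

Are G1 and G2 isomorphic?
No, not isomorphic

The graphs are NOT isomorphic.

Degrees in G1: deg(0)=5, deg(1)=3, deg(2)=5, deg(3)=5, deg(4)=0, deg(5)=1, deg(6)=3, deg(7)=4.
Sorted degree sequence of G1: [5, 5, 5, 4, 3, 3, 1, 0].
Degrees in G2: deg(0)=1, deg(1)=2, deg(2)=3, deg(3)=1, deg(4)=2, deg(5)=2, deg(6)=2, deg(7)=3.
Sorted degree sequence of G2: [3, 3, 2, 2, 2, 2, 1, 1].
The (sorted) degree sequence is an isomorphism invariant, so since G1 and G2 have different degree sequences they cannot be isomorphic.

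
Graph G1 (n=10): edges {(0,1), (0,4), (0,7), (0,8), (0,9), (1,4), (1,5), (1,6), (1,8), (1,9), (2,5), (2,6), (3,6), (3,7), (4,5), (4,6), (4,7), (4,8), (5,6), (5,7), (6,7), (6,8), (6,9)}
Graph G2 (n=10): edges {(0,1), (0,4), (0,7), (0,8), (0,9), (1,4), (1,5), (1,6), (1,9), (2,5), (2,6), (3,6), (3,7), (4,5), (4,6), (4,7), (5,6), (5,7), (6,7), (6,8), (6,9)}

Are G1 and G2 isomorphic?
No, not isomorphic

The graphs are NOT isomorphic.

Counting edges: G1 has 23 edge(s); G2 has 21 edge(s).
Edge count is an isomorphism invariant (a bijection on vertices induces a bijection on edges), so differing edge counts rule out isomorphism.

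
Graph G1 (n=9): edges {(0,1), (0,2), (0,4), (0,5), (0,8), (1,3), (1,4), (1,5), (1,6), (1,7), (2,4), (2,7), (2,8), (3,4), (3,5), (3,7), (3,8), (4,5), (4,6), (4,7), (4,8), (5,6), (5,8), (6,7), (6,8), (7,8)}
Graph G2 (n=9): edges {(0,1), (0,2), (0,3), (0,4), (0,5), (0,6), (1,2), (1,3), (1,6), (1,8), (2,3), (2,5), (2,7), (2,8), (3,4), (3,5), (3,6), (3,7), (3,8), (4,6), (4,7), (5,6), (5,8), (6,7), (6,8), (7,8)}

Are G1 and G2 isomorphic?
Yes, isomorphic

The graphs are isomorphic.
One valid mapping φ: V(G1) → V(G2): 0→7, 1→2, 2→4, 3→5, 4→3, 5→8, 6→1, 7→0, 8→6

Verify φ preserves adjacency — for each edge of G1, its image is an edge of G2:
  (0,1) → (φ(0),φ(1)) = (2,7) ∈ E(G2) ✓
  (0,2) → (φ(0),φ(2)) = (4,7) ∈ E(G2) ✓
  (0,4) → (φ(0),φ(4)) = (3,7) ∈ E(G2) ✓
  (0,5) → (φ(0),φ(5)) = (7,8) ∈ E(G2) ✓
  (0,8) → (φ(0),φ(8)) = (6,7) ∈ E(G2) ✓
  (1,3) → (φ(1),φ(3)) = (2,5) ∈ E(G2) ✓
  (1,4) → (φ(1),φ(4)) = (2,3) ∈ E(G2) ✓
  (1,5) → (φ(1),φ(5)) = (2,8) ∈ E(G2) ✓
  (1,6) → (φ(1),φ(6)) = (1,2) ∈ E(G2) ✓
  (1,7) → (φ(1),φ(7)) = (0,2) ∈ E(G2) ✓
  (2,4) → (φ(2),φ(4)) = (3,4) ∈ E(G2) ✓
  (2,7) → (φ(2),φ(7)) = (0,4) ∈ E(G2) ✓
  (2,8) → (φ(2),φ(8)) = (4,6) ∈ E(G2) ✓
  (3,4) → (φ(3),φ(4)) = (3,5) ∈ E(G2) ✓
  (3,5) → (φ(3),φ(5)) = (5,8) ∈ E(G2) ✓
  (3,7) → (φ(3),φ(7)) = (0,5) ∈ E(G2) ✓
  (3,8) → (φ(3),φ(8)) = (5,6) ∈ E(G2) ✓
  (4,5) → (φ(4),φ(5)) = (3,8) ∈ E(G2) ✓
  (4,6) → (φ(4),φ(6)) = (1,3) ∈ E(G2) ✓
  (4,7) → (φ(4),φ(7)) = (0,3) ∈ E(G2) ✓
  (4,8) → (φ(4),φ(8)) = (3,6) ∈ E(G2) ✓
  (5,6) → (φ(5),φ(6)) = (1,8) ∈ E(G2) ✓
  (5,8) → (φ(5),φ(8)) = (6,8) ∈ E(G2) ✓
  (6,7) → (φ(6),φ(7)) = (0,1) ∈ E(G2) ✓
  (6,8) → (φ(6),φ(8)) = (1,6) ∈ E(G2) ✓
  (7,8) → (φ(7),φ(8)) = (0,6) ∈ E(G2) ✓
All 26 edges of G1 map to edges of G2, and |E(G1)| = |E(G2)| = 26, so φ is a bijection on edges as well as vertices. Hence G1 ≅ G2.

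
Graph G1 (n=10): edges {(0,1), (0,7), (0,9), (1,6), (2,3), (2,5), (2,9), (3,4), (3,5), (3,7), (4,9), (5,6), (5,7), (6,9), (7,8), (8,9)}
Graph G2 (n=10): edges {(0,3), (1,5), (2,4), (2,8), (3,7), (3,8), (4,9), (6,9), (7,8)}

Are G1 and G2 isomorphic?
No, not isomorphic

The graphs are NOT isomorphic.

Connected components of G1: 1 component(s) with vertex sets [[0, 1, 2, 3, 4, 5, 6, 7, 8, 9]], sizes [10].
Connected components of G2: 2 component(s) with vertex sets [[1, 5], [0, 2, 3, 4, 6, 7, 8, 9]], sizes [2, 8].
The number of connected components (and the multiset of component sizes) is an isomorphism invariant — an isomorphism maps each component of G1 bijectively onto a component of G2. Since G1 has 1 component(s) and G2 has 2, they cannot be isomorphic.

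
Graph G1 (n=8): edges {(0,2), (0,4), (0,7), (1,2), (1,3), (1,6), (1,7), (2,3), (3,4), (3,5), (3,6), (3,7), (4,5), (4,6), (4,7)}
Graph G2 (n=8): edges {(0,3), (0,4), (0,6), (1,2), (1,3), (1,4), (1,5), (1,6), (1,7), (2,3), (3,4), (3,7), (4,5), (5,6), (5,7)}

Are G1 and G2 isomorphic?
Yes, isomorphic

The graphs are isomorphic.
One valid mapping φ: V(G1) → V(G2): 0→0, 1→5, 2→6, 3→1, 4→3, 5→2, 6→7, 7→4

Verify φ preserves adjacency — for each edge of G1, its image is an edge of G2:
  (0,2) → (φ(0),φ(2)) = (0,6) ∈ E(G2) ✓
  (0,4) → (φ(0),φ(4)) = (0,3) ∈ E(G2) ✓
  (0,7) → (φ(0),φ(7)) = (0,4) ∈ E(G2) ✓
  (1,2) → (φ(1),φ(2)) = (5,6) ∈ E(G2) ✓
  (1,3) → (φ(1),φ(3)) = (1,5) ∈ E(G2) ✓
  (1,6) → (φ(1),φ(6)) = (5,7) ∈ E(G2) ✓
  (1,7) → (φ(1),φ(7)) = (4,5) ∈ E(G2) ✓
  (2,3) → (φ(2),φ(3)) = (1,6) ∈ E(G2) ✓
  (3,4) → (φ(3),φ(4)) = (1,3) ∈ E(G2) ✓
  (3,5) → (φ(3),φ(5)) = (1,2) ∈ E(G2) ✓
  (3,6) → (φ(3),φ(6)) = (1,7) ∈ E(G2) ✓
  (3,7) → (φ(3),φ(7)) = (1,4) ∈ E(G2) ✓
  (4,5) → (φ(4),φ(5)) = (2,3) ∈ E(G2) ✓
  (4,6) → (φ(4),φ(6)) = (3,7) ∈ E(G2) ✓
  (4,7) → (φ(4),φ(7)) = (3,4) ∈ E(G2) ✓
All 15 edges of G1 map to edges of G2, and |E(G1)| = |E(G2)| = 15, so φ is a bijection on edges as well as vertices. Hence G1 ≅ G2.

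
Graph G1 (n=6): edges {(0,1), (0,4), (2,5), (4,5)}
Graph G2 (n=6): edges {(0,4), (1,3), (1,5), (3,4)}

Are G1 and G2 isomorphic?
Yes, isomorphic

The graphs are isomorphic.
One valid mapping φ: V(G1) → V(G2): 0→4, 1→0, 2→5, 3→2, 4→3, 5→1

Verify φ preserves adjacency — for each edge of G1, its image is an edge of G2:
  (0,1) → (φ(0),φ(1)) = (0,4) ∈ E(G2) ✓
  (0,4) → (φ(0),φ(4)) = (3,4) ∈ E(G2) ✓
  (2,5) → (φ(2),φ(5)) = (1,5) ∈ E(G2) ✓
  (4,5) → (φ(4),φ(5)) = (1,3) ∈ E(G2) ✓
All 4 edges of G1 map to edges of G2, and |E(G1)| = |E(G2)| = 4, so φ is a bijection on edges as well as vertices. Hence G1 ≅ G2.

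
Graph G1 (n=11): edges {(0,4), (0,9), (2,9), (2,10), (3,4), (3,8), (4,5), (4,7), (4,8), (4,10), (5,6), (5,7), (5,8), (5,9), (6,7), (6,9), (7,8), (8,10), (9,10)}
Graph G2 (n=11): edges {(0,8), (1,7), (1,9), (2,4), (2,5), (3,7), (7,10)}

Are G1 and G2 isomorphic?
No, not isomorphic

The graphs are NOT isomorphic.

Connected components of G1: 2 component(s) with vertex sets [[1], [0, 2, 3, 4, 5, 6, 7, 8, 9, 10]], sizes [1, 10].
Connected components of G2: 4 component(s) with vertex sets [[6], [0, 8], [2, 4, 5], [1, 3, 7, 9, 10]], sizes [1, 2, 3, 5].
The number of connected components (and the multiset of component sizes) is an isomorphism invariant — an isomorphism maps each component of G1 bijectively onto a component of G2. Since G1 has 2 component(s) and G2 has 4, they cannot be isomorphic.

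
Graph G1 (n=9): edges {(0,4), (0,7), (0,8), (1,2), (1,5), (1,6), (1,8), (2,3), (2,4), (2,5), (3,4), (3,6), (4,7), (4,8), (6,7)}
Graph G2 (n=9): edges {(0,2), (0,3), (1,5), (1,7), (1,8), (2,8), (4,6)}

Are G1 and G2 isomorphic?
No, not isomorphic

The graphs are NOT isomorphic.

Connected components of G1: 1 component(s) with vertex sets [[0, 1, 2, 3, 4, 5, 6, 7, 8]], sizes [9].
Connected components of G2: 2 component(s) with vertex sets [[4, 6], [0, 1, 2, 3, 5, 7, 8]], sizes [2, 7].
The number of connected components (and the multiset of component sizes) is an isomorphism invariant — an isomorphism maps each component of G1 bijectively onto a component of G2. Since G1 has 1 component(s) and G2 has 2, they cannot be isomorphic.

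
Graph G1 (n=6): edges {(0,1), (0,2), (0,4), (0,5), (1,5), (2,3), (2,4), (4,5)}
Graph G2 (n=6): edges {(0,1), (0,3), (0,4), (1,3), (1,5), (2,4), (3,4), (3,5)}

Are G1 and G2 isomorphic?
Yes, isomorphic

The graphs are isomorphic.
One valid mapping φ: V(G1) → V(G2): 0→3, 1→5, 2→4, 3→2, 4→0, 5→1

Verify φ preserves adjacency — for each edge of G1, its image is an edge of G2:
  (0,1) → (φ(0),φ(1)) = (3,5) ∈ E(G2) ✓
  (0,2) → (φ(0),φ(2)) = (3,4) ∈ E(G2) ✓
  (0,4) → (φ(0),φ(4)) = (0,3) ∈ E(G2) ✓
  (0,5) → (φ(0),φ(5)) = (1,3) ∈ E(G2) ✓
  (1,5) → (φ(1),φ(5)) = (1,5) ∈ E(G2) ✓
  (2,3) → (φ(2),φ(3)) = (2,4) ∈ E(G2) ✓
  (2,4) → (φ(2),φ(4)) = (0,4) ∈ E(G2) ✓
  (4,5) → (φ(4),φ(5)) = (0,1) ∈ E(G2) ✓
All 8 edges of G1 map to edges of G2, and |E(G1)| = |E(G2)| = 8, so φ is a bijection on edges as well as vertices. Hence G1 ≅ G2.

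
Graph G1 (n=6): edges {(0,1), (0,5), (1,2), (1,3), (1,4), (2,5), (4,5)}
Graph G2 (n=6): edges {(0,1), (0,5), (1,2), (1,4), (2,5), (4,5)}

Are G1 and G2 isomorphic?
No, not isomorphic

The graphs are NOT isomorphic.

Counting edges: G1 has 7 edge(s); G2 has 6 edge(s).
Edge count is an isomorphism invariant (a bijection on vertices induces a bijection on edges), so differing edge counts rule out isomorphism.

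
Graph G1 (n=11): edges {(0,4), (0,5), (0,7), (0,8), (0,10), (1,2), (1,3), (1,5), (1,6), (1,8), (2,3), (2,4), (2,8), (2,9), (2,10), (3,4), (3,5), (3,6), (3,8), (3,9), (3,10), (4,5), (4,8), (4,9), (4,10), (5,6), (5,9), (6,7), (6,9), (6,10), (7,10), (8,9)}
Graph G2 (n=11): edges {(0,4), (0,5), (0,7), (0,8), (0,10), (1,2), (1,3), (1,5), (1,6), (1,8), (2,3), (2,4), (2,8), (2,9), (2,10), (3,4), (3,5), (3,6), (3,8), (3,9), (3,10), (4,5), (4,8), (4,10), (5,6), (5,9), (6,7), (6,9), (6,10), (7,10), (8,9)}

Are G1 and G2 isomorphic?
No, not isomorphic

The graphs are NOT isomorphic.

Counting edges: G1 has 32 edge(s); G2 has 31 edge(s).
Edge count is an isomorphism invariant (a bijection on vertices induces a bijection on edges), so differing edge counts rule out isomorphism.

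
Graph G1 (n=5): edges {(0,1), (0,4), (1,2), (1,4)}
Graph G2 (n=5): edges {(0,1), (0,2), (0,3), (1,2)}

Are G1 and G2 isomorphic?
Yes, isomorphic

The graphs are isomorphic.
One valid mapping φ: V(G1) → V(G2): 0→2, 1→0, 2→3, 3→4, 4→1

Verify φ preserves adjacency — for each edge of G1, its image is an edge of G2:
  (0,1) → (φ(0),φ(1)) = (0,2) ∈ E(G2) ✓
  (0,4) → (φ(0),φ(4)) = (1,2) ∈ E(G2) ✓
  (1,2) → (φ(1),φ(2)) = (0,3) ∈ E(G2) ✓
  (1,4) → (φ(1),φ(4)) = (0,1) ∈ E(G2) ✓
All 4 edges of G1 map to edges of G2, and |E(G1)| = |E(G2)| = 4, so φ is a bijection on edges as well as vertices. Hence G1 ≅ G2.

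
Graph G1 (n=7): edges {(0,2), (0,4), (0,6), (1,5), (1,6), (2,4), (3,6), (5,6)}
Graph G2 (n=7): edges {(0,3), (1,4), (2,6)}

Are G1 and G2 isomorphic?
No, not isomorphic

The graphs are NOT isomorphic.

Connected components of G1: 1 component(s) with vertex sets [[0, 1, 2, 3, 4, 5, 6]], sizes [7].
Connected components of G2: 4 component(s) with vertex sets [[5], [0, 3], [1, 4], [2, 6]], sizes [1, 2, 2, 2].
The number of connected components (and the multiset of component sizes) is an isomorphism invariant — an isomorphism maps each component of G1 bijectively onto a component of G2. Since G1 has 1 component(s) and G2 has 4, they cannot be isomorphic.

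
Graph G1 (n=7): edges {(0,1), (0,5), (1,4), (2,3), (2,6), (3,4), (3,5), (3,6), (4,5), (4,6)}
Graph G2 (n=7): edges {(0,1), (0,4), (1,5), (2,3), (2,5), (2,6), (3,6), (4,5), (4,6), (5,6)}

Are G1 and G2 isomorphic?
Yes, isomorphic

The graphs are isomorphic.
One valid mapping φ: V(G1) → V(G2): 0→0, 1→1, 2→3, 3→6, 4→5, 5→4, 6→2

Verify φ preserves adjacency — for each edge of G1, its image is an edge of G2:
  (0,1) → (φ(0),φ(1)) = (0,1) ∈ E(G2) ✓
  (0,5) → (φ(0),φ(5)) = (0,4) ∈ E(G2) ✓
  (1,4) → (φ(1),φ(4)) = (1,5) ∈ E(G2) ✓
  (2,3) → (φ(2),φ(3)) = (3,6) ∈ E(G2) ✓
  (2,6) → (φ(2),φ(6)) = (2,3) ∈ E(G2) ✓
  (3,4) → (φ(3),φ(4)) = (5,6) ∈ E(G2) ✓
  (3,5) → (φ(3),φ(5)) = (4,6) ∈ E(G2) ✓
  (3,6) → (φ(3),φ(6)) = (2,6) ∈ E(G2) ✓
  (4,5) → (φ(4),φ(5)) = (4,5) ∈ E(G2) ✓
  (4,6) → (φ(4),φ(6)) = (2,5) ∈ E(G2) ✓
All 10 edges of G1 map to edges of G2, and |E(G1)| = |E(G2)| = 10, so φ is a bijection on edges as well as vertices. Hence G1 ≅ G2.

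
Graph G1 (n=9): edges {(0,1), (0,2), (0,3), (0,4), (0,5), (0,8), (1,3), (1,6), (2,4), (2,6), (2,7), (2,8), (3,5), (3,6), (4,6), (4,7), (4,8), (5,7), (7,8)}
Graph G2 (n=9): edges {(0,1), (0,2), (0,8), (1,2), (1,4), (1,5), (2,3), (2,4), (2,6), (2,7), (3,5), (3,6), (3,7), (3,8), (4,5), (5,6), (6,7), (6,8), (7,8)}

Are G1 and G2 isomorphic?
Yes, isomorphic

The graphs are isomorphic.
One valid mapping φ: V(G1) → V(G2): 0→2, 1→4, 2→3, 3→1, 4→6, 5→0, 6→5, 7→8, 8→7

Verify φ preserves adjacency — for each edge of G1, its image is an edge of G2:
  (0,1) → (φ(0),φ(1)) = (2,4) ∈ E(G2) ✓
  (0,2) → (φ(0),φ(2)) = (2,3) ∈ E(G2) ✓
  (0,3) → (φ(0),φ(3)) = (1,2) ∈ E(G2) ✓
  (0,4) → (φ(0),φ(4)) = (2,6) ∈ E(G2) ✓
  (0,5) → (φ(0),φ(5)) = (0,2) ∈ E(G2) ✓
  (0,8) → (φ(0),φ(8)) = (2,7) ∈ E(G2) ✓
  (1,3) → (φ(1),φ(3)) = (1,4) ∈ E(G2) ✓
  (1,6) → (φ(1),φ(6)) = (4,5) ∈ E(G2) ✓
  (2,4) → (φ(2),φ(4)) = (3,6) ∈ E(G2) ✓
  (2,6) → (φ(2),φ(6)) = (3,5) ∈ E(G2) ✓
  (2,7) → (φ(2),φ(7)) = (3,8) ∈ E(G2) ✓
  (2,8) → (φ(2),φ(8)) = (3,7) ∈ E(G2) ✓
  (3,5) → (φ(3),φ(5)) = (0,1) ∈ E(G2) ✓
  (3,6) → (φ(3),φ(6)) = (1,5) ∈ E(G2) ✓
  (4,6) → (φ(4),φ(6)) = (5,6) ∈ E(G2) ✓
  (4,7) → (φ(4),φ(7)) = (6,8) ∈ E(G2) ✓
  (4,8) → (φ(4),φ(8)) = (6,7) ∈ E(G2) ✓
  (5,7) → (φ(5),φ(7)) = (0,8) ∈ E(G2) ✓
  (7,8) → (φ(7),φ(8)) = (7,8) ∈ E(G2) ✓
All 19 edges of G1 map to edges of G2, and |E(G1)| = |E(G2)| = 19, so φ is a bijection on edges as well as vertices. Hence G1 ≅ G2.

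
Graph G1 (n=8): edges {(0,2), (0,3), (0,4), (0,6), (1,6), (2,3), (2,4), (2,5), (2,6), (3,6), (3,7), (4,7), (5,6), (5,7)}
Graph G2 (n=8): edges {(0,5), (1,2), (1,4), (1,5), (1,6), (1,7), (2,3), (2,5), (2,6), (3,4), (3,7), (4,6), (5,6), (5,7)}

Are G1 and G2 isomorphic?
Yes, isomorphic

The graphs are isomorphic.
One valid mapping φ: V(G1) → V(G2): 0→6, 1→0, 2→1, 3→2, 4→4, 5→7, 6→5, 7→3

Verify φ preserves adjacency — for each edge of G1, its image is an edge of G2:
  (0,2) → (φ(0),φ(2)) = (1,6) ∈ E(G2) ✓
  (0,3) → (φ(0),φ(3)) = (2,6) ∈ E(G2) ✓
  (0,4) → (φ(0),φ(4)) = (4,6) ∈ E(G2) ✓
  (0,6) → (φ(0),φ(6)) = (5,6) ∈ E(G2) ✓
  (1,6) → (φ(1),φ(6)) = (0,5) ∈ E(G2) ✓
  (2,3) → (φ(2),φ(3)) = (1,2) ∈ E(G2) ✓
  (2,4) → (φ(2),φ(4)) = (1,4) ∈ E(G2) ✓
  (2,5) → (φ(2),φ(5)) = (1,7) ∈ E(G2) ✓
  (2,6) → (φ(2),φ(6)) = (1,5) ∈ E(G2) ✓
  (3,6) → (φ(3),φ(6)) = (2,5) ∈ E(G2) ✓
  (3,7) → (φ(3),φ(7)) = (2,3) ∈ E(G2) ✓
  (4,7) → (φ(4),φ(7)) = (3,4) ∈ E(G2) ✓
  (5,6) → (φ(5),φ(6)) = (5,7) ∈ E(G2) ✓
  (5,7) → (φ(5),φ(7)) = (3,7) ∈ E(G2) ✓
All 14 edges of G1 map to edges of G2, and |E(G1)| = |E(G2)| = 14, so φ is a bijection on edges as well as vertices. Hence G1 ≅ G2.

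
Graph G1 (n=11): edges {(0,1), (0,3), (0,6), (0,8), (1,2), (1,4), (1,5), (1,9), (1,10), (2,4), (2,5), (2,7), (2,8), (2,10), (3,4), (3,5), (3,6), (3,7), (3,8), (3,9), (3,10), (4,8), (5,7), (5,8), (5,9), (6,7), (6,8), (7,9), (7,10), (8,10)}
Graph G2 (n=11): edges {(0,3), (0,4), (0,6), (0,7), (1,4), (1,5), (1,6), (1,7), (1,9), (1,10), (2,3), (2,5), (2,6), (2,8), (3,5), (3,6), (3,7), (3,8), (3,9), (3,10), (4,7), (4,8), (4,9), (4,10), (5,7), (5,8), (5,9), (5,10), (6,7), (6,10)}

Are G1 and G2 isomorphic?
Yes, isomorphic

The graphs are isomorphic.
One valid mapping φ: V(G1) → V(G2): 0→8, 1→4, 2→1, 3→3, 4→9, 5→7, 6→2, 7→6, 8→5, 9→0, 10→10

Verify φ preserves adjacency — for each edge of G1, its image is an edge of G2:
  (0,1) → (φ(0),φ(1)) = (4,8) ∈ E(G2) ✓
  (0,3) → (φ(0),φ(3)) = (3,8) ∈ E(G2) ✓
  (0,6) → (φ(0),φ(6)) = (2,8) ∈ E(G2) ✓
  (0,8) → (φ(0),φ(8)) = (5,8) ∈ E(G2) ✓
  (1,2) → (φ(1),φ(2)) = (1,4) ∈ E(G2) ✓
  (1,4) → (φ(1),φ(4)) = (4,9) ∈ E(G2) ✓
  (1,5) → (φ(1),φ(5)) = (4,7) ∈ E(G2) ✓
  (1,9) → (φ(1),φ(9)) = (0,4) ∈ E(G2) ✓
  (1,10) → (φ(1),φ(10)) = (4,10) ∈ E(G2) ✓
  (2,4) → (φ(2),φ(4)) = (1,9) ∈ E(G2) ✓
  (2,5) → (φ(2),φ(5)) = (1,7) ∈ E(G2) ✓
  (2,7) → (φ(2),φ(7)) = (1,6) ∈ E(G2) ✓
  (2,8) → (φ(2),φ(8)) = (1,5) ∈ E(G2) ✓
  (2,10) → (φ(2),φ(10)) = (1,10) ∈ E(G2) ✓
  (3,4) → (φ(3),φ(4)) = (3,9) ∈ E(G2) ✓
  (3,5) → (φ(3),φ(5)) = (3,7) ∈ E(G2) ✓
  (3,6) → (φ(3),φ(6)) = (2,3) ∈ E(G2) ✓
  (3,7) → (φ(3),φ(7)) = (3,6) ∈ E(G2) ✓
  (3,8) → (φ(3),φ(8)) = (3,5) ∈ E(G2) ✓
  (3,9) → (φ(3),φ(9)) = (0,3) ∈ E(G2) ✓
  (3,10) → (φ(3),φ(10)) = (3,10) ∈ E(G2) ✓
  (4,8) → (φ(4),φ(8)) = (5,9) ∈ E(G2) ✓
  (5,7) → (φ(5),φ(7)) = (6,7) ∈ E(G2) ✓
  (5,8) → (φ(5),φ(8)) = (5,7) ∈ E(G2) ✓
  (5,9) → (φ(5),φ(9)) = (0,7) ∈ E(G2) ✓
  (6,7) → (φ(6),φ(7)) = (2,6) ∈ E(G2) ✓
  (6,8) → (φ(6),φ(8)) = (2,5) ∈ E(G2) ✓
  (7,9) → (φ(7),φ(9)) = (0,6) ∈ E(G2) ✓
  (7,10) → (φ(7),φ(10)) = (6,10) ∈ E(G2) ✓
  (8,10) → (φ(8),φ(10)) = (5,10) ∈ E(G2) ✓
All 30 edges of G1 map to edges of G2, and |E(G1)| = |E(G2)| = 30, so φ is a bijection on edges as well as vertices. Hence G1 ≅ G2.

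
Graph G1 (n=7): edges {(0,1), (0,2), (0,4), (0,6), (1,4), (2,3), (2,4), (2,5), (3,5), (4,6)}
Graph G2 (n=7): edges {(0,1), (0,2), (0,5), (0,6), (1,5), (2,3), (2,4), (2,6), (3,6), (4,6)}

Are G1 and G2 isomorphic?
Yes, isomorphic

The graphs are isomorphic.
One valid mapping φ: V(G1) → V(G2): 0→2, 1→4, 2→0, 3→1, 4→6, 5→5, 6→3

Verify φ preserves adjacency — for each edge of G1, its image is an edge of G2:
  (0,1) → (φ(0),φ(1)) = (2,4) ∈ E(G2) ✓
  (0,2) → (φ(0),φ(2)) = (0,2) ∈ E(G2) ✓
  (0,4) → (φ(0),φ(4)) = (2,6) ∈ E(G2) ✓
  (0,6) → (φ(0),φ(6)) = (2,3) ∈ E(G2) ✓
  (1,4) → (φ(1),φ(4)) = (4,6) ∈ E(G2) ✓
  (2,3) → (φ(2),φ(3)) = (0,1) ∈ E(G2) ✓
  (2,4) → (φ(2),φ(4)) = (0,6) ∈ E(G2) ✓
  (2,5) → (φ(2),φ(5)) = (0,5) ∈ E(G2) ✓
  (3,5) → (φ(3),φ(5)) = (1,5) ∈ E(G2) ✓
  (4,6) → (φ(4),φ(6)) = (3,6) ∈ E(G2) ✓
All 10 edges of G1 map to edges of G2, and |E(G1)| = |E(G2)| = 10, so φ is a bijection on edges as well as vertices. Hence G1 ≅ G2.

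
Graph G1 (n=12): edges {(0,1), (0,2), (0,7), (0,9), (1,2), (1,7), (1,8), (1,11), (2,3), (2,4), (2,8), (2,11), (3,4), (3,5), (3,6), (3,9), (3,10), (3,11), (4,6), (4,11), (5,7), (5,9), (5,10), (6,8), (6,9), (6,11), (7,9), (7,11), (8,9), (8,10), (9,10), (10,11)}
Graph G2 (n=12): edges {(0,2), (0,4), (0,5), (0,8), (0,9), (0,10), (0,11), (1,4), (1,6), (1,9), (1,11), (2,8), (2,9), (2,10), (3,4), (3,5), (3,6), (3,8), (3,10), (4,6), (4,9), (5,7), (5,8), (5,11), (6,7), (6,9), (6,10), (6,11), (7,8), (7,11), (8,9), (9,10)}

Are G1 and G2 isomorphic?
Yes, isomorphic

The graphs are isomorphic.
One valid mapping φ: V(G1) → V(G2): 0→7, 1→5, 2→8, 3→9, 4→2, 5→1, 6→10, 7→11, 8→3, 9→6, 10→4, 11→0

Verify φ preserves adjacency — for each edge of G1, its image is an edge of G2:
  (0,1) → (φ(0),φ(1)) = (5,7) ∈ E(G2) ✓
  (0,2) → (φ(0),φ(2)) = (7,8) ∈ E(G2) ✓
  (0,7) → (φ(0),φ(7)) = (7,11) ∈ E(G2) ✓
  (0,9) → (φ(0),φ(9)) = (6,7) ∈ E(G2) ✓
  (1,2) → (φ(1),φ(2)) = (5,8) ∈ E(G2) ✓
  (1,7) → (φ(1),φ(7)) = (5,11) ∈ E(G2) ✓
  (1,8) → (φ(1),φ(8)) = (3,5) ∈ E(G2) ✓
  (1,11) → (φ(1),φ(11)) = (0,5) ∈ E(G2) ✓
  (2,3) → (φ(2),φ(3)) = (8,9) ∈ E(G2) ✓
  (2,4) → (φ(2),φ(4)) = (2,8) ∈ E(G2) ✓
  (2,8) → (φ(2),φ(8)) = (3,8) ∈ E(G2) ✓
  (2,11) → (φ(2),φ(11)) = (0,8) ∈ E(G2) ✓
  (3,4) → (φ(3),φ(4)) = (2,9) ∈ E(G2) ✓
  (3,5) → (φ(3),φ(5)) = (1,9) ∈ E(G2) ✓
  (3,6) → (φ(3),φ(6)) = (9,10) ∈ E(G2) ✓
  (3,9) → (φ(3),φ(9)) = (6,9) ∈ E(G2) ✓
  (3,10) → (φ(3),φ(10)) = (4,9) ∈ E(G2) ✓
  (3,11) → (φ(3),φ(11)) = (0,9) ∈ E(G2) ✓
  (4,6) → (φ(4),φ(6)) = (2,10) ∈ E(G2) ✓
  (4,11) → (φ(4),φ(11)) = (0,2) ∈ E(G2) ✓
  (5,7) → (φ(5),φ(7)) = (1,11) ∈ E(G2) ✓
  (5,9) → (φ(5),φ(9)) = (1,6) ∈ E(G2) ✓
  (5,10) → (φ(5),φ(10)) = (1,4) ∈ E(G2) ✓
  (6,8) → (φ(6),φ(8)) = (3,10) ∈ E(G2) ✓
  (6,9) → (φ(6),φ(9)) = (6,10) ∈ E(G2) ✓
  (6,11) → (φ(6),φ(11)) = (0,10) ∈ E(G2) ✓
  (7,9) → (φ(7),φ(9)) = (6,11) ∈ E(G2) ✓
  (7,11) → (φ(7),φ(11)) = (0,11) ∈ E(G2) ✓
  (8,9) → (φ(8),φ(9)) = (3,6) ∈ E(G2) ✓
  (8,10) → (φ(8),φ(10)) = (3,4) ∈ E(G2) ✓
  (9,10) → (φ(9),φ(10)) = (4,6) ∈ E(G2) ✓
  (10,11) → (φ(10),φ(11)) = (0,4) ∈ E(G2) ✓
All 32 edges of G1 map to edges of G2, and |E(G1)| = |E(G2)| = 32, so φ is a bijection on edges as well as vertices. Hence G1 ≅ G2.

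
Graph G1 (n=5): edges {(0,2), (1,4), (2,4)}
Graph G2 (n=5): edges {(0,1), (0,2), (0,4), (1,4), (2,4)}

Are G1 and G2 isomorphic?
No, not isomorphic

The graphs are NOT isomorphic.

Counting edges: G1 has 3 edge(s); G2 has 5 edge(s).
Edge count is an isomorphism invariant (a bijection on vertices induces a bijection on edges), so differing edge counts rule out isomorphism.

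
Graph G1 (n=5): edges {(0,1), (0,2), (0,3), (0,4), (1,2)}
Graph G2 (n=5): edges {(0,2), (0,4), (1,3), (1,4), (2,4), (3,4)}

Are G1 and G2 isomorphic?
No, not isomorphic

The graphs are NOT isomorphic.

Degrees in G1: deg(0)=4, deg(1)=2, deg(2)=2, deg(3)=1, deg(4)=1.
Sorted degree sequence of G1: [4, 2, 2, 1, 1].
Degrees in G2: deg(0)=2, deg(1)=2, deg(2)=2, deg(3)=2, deg(4)=4.
Sorted degree sequence of G2: [4, 2, 2, 2, 2].
The (sorted) degree sequence is an isomorphism invariant, so since G1 and G2 have different degree sequences they cannot be isomorphic.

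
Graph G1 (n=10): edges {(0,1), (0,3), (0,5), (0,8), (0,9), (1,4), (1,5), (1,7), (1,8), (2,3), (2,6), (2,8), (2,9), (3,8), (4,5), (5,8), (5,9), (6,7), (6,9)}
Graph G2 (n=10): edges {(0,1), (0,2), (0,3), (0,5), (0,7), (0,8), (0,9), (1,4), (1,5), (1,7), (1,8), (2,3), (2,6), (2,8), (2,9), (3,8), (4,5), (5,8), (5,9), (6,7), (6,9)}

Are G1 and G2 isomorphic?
No, not isomorphic

The graphs are NOT isomorphic.

Counting edges: G1 has 19 edge(s); G2 has 21 edge(s).
Edge count is an isomorphism invariant (a bijection on vertices induces a bijection on edges), so differing edge counts rule out isomorphism.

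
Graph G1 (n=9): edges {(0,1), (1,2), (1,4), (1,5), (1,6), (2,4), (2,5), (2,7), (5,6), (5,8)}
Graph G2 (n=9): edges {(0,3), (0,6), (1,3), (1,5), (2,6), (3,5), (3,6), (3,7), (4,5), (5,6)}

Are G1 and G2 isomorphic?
Yes, isomorphic

The graphs are isomorphic.
One valid mapping φ: V(G1) → V(G2): 0→7, 1→3, 2→6, 3→8, 4→0, 5→5, 6→1, 7→2, 8→4

Verify φ preserves adjacency — for each edge of G1, its image is an edge of G2:
  (0,1) → (φ(0),φ(1)) = (3,7) ∈ E(G2) ✓
  (1,2) → (φ(1),φ(2)) = (3,6) ∈ E(G2) ✓
  (1,4) → (φ(1),φ(4)) = (0,3) ∈ E(G2) ✓
  (1,5) → (φ(1),φ(5)) = (3,5) ∈ E(G2) ✓
  (1,6) → (φ(1),φ(6)) = (1,3) ∈ E(G2) ✓
  (2,4) → (φ(2),φ(4)) = (0,6) ∈ E(G2) ✓
  (2,5) → (φ(2),φ(5)) = (5,6) ∈ E(G2) ✓
  (2,7) → (φ(2),φ(7)) = (2,6) ∈ E(G2) ✓
  (5,6) → (φ(5),φ(6)) = (1,5) ∈ E(G2) ✓
  (5,8) → (φ(5),φ(8)) = (4,5) ∈ E(G2) ✓
All 10 edges of G1 map to edges of G2, and |E(G1)| = |E(G2)| = 10, so φ is a bijection on edges as well as vertices. Hence G1 ≅ G2.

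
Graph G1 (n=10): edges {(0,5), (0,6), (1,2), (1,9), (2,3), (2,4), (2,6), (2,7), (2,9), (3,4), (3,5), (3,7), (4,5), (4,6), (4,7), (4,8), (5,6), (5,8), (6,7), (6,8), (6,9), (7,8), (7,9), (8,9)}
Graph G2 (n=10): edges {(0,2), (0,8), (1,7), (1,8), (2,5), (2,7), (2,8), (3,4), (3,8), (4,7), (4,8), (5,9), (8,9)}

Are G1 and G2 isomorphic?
No, not isomorphic

The graphs are NOT isomorphic.

Connected components of G1: 1 component(s) with vertex sets [[0, 1, 2, 3, 4, 5, 6, 7, 8, 9]], sizes [10].
Connected components of G2: 2 component(s) with vertex sets [[6], [0, 1, 2, 3, 4, 5, 7, 8, 9]], sizes [1, 9].
The number of connected components (and the multiset of component sizes) is an isomorphism invariant — an isomorphism maps each component of G1 bijectively onto a component of G2. Since G1 has 1 component(s) and G2 has 2, they cannot be isomorphic.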